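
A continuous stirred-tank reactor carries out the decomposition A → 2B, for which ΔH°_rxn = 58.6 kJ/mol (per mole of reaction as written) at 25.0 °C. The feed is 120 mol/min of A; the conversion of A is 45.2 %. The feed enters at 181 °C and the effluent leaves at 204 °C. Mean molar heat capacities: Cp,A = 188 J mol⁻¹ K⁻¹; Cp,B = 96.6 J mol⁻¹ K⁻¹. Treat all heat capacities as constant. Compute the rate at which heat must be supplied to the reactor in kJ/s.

Q_in = 62.5 kJ/s

Extent of reaction ξ = 0.452 × 120 = 54.24 mol/min
Reaction term: ξ·ΔH°_rxn = 54.24 × 58.6 = 3178.5 kJ/min
Sensible, feed 181→25 °C: -3519.4 kJ/min
Outlet flows (mol/min): A 65.76, B 108.48
Sensible, products 25→204 °C: 4088.7 kJ/min
Q = ΔH = 3747.8 kJ/min = 62.464 kW
Heat supplied = 62.464 kJ/s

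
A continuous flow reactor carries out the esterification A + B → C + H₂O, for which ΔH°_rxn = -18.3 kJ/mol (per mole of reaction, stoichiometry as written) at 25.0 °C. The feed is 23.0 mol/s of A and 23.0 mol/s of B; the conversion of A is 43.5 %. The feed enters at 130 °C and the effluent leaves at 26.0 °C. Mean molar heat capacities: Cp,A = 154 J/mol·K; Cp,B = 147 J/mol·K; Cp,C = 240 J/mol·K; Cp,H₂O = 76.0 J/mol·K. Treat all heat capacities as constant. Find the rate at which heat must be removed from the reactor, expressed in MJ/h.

Extent of reaction ξ = 0.435 × 23.0 = 10.005 mol/s
Reaction term: ξ·ΔH°_rxn = 10.005 × -18.3 = -183.09 kJ/s
Sensible, feed 130→25 °C: -726.91 kJ/s
Outlet flows (mol/s): A 12.995, B 12.995, C 10.005, H₂O 10.005
Sensible, products 25→26.0 °C: 7.0731 kJ/s
Q = ΔH = -902.93 kJ/s = -902.93 kW
Heat removed = 3250.6 MJ/h

Q_out = 3250 MJ/h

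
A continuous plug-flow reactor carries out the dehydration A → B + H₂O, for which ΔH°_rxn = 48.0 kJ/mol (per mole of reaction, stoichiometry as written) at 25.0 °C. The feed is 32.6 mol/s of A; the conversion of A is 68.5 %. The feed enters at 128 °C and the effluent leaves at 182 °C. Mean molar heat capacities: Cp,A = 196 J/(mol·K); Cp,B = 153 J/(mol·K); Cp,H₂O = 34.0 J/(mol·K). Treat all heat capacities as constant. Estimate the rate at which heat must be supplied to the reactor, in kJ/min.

Extent of reaction ξ = 0.685 × 32.6 = 22.331 mol/s
Reaction term: ξ·ΔH°_rxn = 22.331 × 48.0 = 1071.9 kJ/s
Sensible, feed 128→25 °C: -658.13 kJ/s
Outlet flows (mol/s): A 10.269, B 22.331, H₂O 22.331
Sensible, products 25→182 °C: 971.61 kJ/s
Q = ΔH = 1385.4 kJ/s = 1385.4 kW
Heat supplied = 83122 kJ/min

Q_in = 83100 kJ/min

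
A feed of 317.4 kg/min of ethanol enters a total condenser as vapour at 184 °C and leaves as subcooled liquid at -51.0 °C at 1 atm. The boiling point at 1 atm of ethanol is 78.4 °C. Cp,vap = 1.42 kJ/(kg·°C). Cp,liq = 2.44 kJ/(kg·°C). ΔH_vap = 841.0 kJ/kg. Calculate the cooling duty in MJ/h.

vapour 184→78.4 °C: -149.95 kJ/kg
condensation at 78.4 °C: -841 kJ/kg
liquid 78.4→-51.0 °C: -315.74 kJ/kg
Δh = -149.95 + -841 + -315.74 = -1306.7 kJ/kg
Q = ṁ·Δh = 317.4 kg/min × -1306.7 kJ/kg = -414740 kJ/min
|Q| = 6912.4 kW = 24885 MJ/h

Q_c = 24900 MJ/h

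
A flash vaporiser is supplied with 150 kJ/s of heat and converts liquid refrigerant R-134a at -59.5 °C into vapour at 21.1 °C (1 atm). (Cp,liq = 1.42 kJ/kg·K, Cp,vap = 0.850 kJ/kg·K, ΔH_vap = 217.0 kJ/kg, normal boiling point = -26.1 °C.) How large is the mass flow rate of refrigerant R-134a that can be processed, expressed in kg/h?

Δh = 1.42×(-26.1−-59.5) + 217.0 + 0.850×(21.1−-26.1) = 304.55 kJ/kg
Q = 150 kJ/s = 150 kJ/s = 540000 kJ/h
ṁ = Q/Δh = 540000 / 304.55 = 1773.1 kg/h

ṁ = 1770 kg/h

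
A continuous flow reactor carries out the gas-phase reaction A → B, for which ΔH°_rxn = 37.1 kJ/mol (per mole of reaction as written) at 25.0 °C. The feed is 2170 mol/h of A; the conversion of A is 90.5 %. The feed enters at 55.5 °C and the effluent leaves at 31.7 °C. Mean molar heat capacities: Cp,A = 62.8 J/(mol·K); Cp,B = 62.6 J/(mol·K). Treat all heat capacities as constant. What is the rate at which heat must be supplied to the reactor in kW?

Extent of reaction ξ = 0.905 × 2170 = 1963.9 mol/h
Reaction term: ξ·ΔH°_rxn = 1963.9 × 37.1 = 72859 kJ/h
Sensible, feed 55.5→25 °C: -4156.4 kJ/h
Outlet flows (mol/h): A 206.15, B 1963.9
Sensible, products 25→31.7 °C: 910.42 kJ/h
Q = ΔH = 69613 kJ/h = 19.337 kW
Heat supplied = 19.337 kW

Q_in = 19.3 kW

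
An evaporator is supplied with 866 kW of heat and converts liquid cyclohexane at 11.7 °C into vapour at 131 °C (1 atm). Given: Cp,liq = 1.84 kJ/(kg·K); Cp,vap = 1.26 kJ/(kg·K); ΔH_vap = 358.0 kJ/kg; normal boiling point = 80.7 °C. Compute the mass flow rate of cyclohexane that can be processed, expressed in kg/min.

ṁ = 94.8 kg/min

Δh = 1.84×(80.7−11.7) + 358.0 + 1.26×(131−80.7) = 548.34 kJ/kg
Q = 866 kW = 866 kJ/s = 51960 kJ/min
ṁ = Q/Δh = 51960 / 548.34 = 94.759 kg/min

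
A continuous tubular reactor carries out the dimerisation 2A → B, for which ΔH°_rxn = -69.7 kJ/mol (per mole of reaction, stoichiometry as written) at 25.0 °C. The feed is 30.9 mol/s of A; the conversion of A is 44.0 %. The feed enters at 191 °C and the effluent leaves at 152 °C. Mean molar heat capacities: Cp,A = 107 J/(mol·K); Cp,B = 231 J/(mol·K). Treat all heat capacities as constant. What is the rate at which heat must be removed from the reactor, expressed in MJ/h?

Q_out = 2120 MJ/h

Extent of reaction ξ = 0.440 × 30.9 / 2 = 6.798 mol/s
Reaction term: ξ·ΔH°_rxn = 6.798 × -69.7 = -473.82 kJ/s
Sensible, feed 191→25 °C: -548.85 kJ/s
Outlet flows (mol/s): A 17.304, B 6.798
Sensible, products 25→152 °C: 434.58 kJ/s
Q = ΔH = -588.09 kJ/s = -588.09 kW
Heat removed = 2117.1 MJ/h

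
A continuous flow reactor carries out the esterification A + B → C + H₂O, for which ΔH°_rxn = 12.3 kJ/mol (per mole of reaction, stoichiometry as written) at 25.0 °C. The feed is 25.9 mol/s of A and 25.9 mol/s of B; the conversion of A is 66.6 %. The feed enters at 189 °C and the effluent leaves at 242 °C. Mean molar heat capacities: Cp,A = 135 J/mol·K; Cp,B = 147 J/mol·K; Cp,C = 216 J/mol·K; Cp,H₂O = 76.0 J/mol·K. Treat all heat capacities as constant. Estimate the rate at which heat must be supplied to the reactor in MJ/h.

Extent of reaction ξ = 0.666 × 25.9 = 17.249 mol/s
Reaction term: ξ·ΔH°_rxn = 17.249 × 12.3 = 212.17 kJ/s
Sensible, feed 189→25 °C: -1197.8 kJ/s
Outlet flows (mol/s): A 8.6506, B 8.6506, C 17.249, H₂O 17.249
Sensible, products 25→242 °C: 1622.4 kJ/s
Q = ΔH = 636.7 kJ/s = 636.7 kW
Heat supplied = 2292.1 MJ/h

Q_in = 2290 MJ/h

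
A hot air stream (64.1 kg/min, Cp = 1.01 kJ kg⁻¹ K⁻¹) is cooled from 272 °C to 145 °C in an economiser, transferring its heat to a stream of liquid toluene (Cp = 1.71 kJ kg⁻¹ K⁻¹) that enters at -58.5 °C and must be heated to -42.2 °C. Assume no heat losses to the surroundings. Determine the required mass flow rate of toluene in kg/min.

Heat released by hot stream: Q = 64.1 × 1.01 × (272 − 145) = 8222.1 kJ/min
Energy balance on cold side (adiabatic exchanger): Q = ṁ_c·Cp_c·(T_c,out − T_c,in)
ṁ_c = 8222.1 / [1.71 × (-42.2 − -58.5)] = 294.98 kg/min

ṁ_c = 295 kg/min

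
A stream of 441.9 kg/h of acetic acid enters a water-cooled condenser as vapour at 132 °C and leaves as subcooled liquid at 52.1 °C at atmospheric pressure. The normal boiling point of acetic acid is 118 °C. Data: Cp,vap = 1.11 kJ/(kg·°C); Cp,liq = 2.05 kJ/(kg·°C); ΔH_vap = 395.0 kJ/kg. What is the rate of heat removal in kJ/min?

Q_c = 4020 kJ/min

vapour 132→118 °C: -15.54 kJ/kg
condensation at 118 °C: -395 kJ/kg
liquid 118→52.1 °C: -135.09 kJ/kg
Δh = -15.54 + -395 + -135.09 = -545.63 kJ/kg
Q = ṁ·Δh = 441.9 kg/h × -545.63 kJ/kg = -241120 kJ/h
|Q| = 66.977 kW = 4018.6 kJ/min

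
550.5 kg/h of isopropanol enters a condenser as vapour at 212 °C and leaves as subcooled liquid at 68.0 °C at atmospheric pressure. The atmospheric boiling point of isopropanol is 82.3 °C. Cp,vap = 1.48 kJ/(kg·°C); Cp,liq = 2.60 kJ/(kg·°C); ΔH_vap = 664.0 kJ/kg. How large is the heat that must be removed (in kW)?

vapour 212→82.3 °C: -191.96 kJ/kg
condensation at 82.3 °C: -664 kJ/kg
liquid 82.3→68.0 °C: -37.18 kJ/kg
Δh = -191.96 + -664 + -37.18 = -893.14 kJ/kg
Q = ṁ·Δh = 550.5 kg/h × -893.14 kJ/kg = -491670 kJ/h
|Q| = 136.58 kW

Q_c = 137 kW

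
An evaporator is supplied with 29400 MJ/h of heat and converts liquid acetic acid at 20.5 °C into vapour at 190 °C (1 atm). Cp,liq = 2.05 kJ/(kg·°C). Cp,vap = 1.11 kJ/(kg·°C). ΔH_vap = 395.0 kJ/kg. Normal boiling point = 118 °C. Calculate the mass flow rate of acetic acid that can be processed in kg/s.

Δh = 2.05×(118−20.5) + 395.0 + 1.11×(190−118) = 674.79 kJ/kg
Q = 29400 MJ/h = 8166.7 kJ/s = 8166.7 kJ/s
ṁ = Q/Δh = 8166.7 / 674.79 = 12.102 kg/s

ṁ = 12.1 kg/s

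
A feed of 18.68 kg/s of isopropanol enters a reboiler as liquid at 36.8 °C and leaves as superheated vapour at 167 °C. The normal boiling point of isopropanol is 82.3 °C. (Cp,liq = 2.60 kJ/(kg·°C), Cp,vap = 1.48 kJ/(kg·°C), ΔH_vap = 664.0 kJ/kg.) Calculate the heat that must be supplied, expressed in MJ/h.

Q = 61000 MJ/h

liquid 36.8→82.3 °C: 118.3 kJ/kg
vaporisation at 82.3 °C: 664 kJ/kg
vapour 82.3→167 °C: 125.36 kJ/kg
Δh = 118.3 + 664 + 125.36 = 907.66 kJ/kg
Q = ṁ·Δh = 18.68 kg/s × 907.66 kJ/kg = 16955 kJ/s
|Q| = 16955 kW = 61038 MJ/h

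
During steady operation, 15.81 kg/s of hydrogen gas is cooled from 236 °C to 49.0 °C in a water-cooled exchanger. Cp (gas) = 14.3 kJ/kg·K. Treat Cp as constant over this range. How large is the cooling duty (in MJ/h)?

Q = ṁ·Cp·ΔT = 15.81 × 14.3 × (49.0 − 236) = -42278 kJ/s
Cooling duty = 152200 MJ/h

Q_c = 152000 MJ/h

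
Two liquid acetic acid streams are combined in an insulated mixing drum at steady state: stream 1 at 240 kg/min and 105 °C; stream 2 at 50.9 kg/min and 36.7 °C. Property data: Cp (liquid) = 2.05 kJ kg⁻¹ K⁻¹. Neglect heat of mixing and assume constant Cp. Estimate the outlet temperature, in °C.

T_out = 93.0 °C

Adiabatic, steady state ⇒ Σ ṁᵢCp,ᵢ(T_out − Tᵢ) = 0
Σ ṁᵢCp,ᵢTᵢ = 240×2.05×105 + 50.9×2.05×36.7 = 55489
Σ ṁᵢCp,ᵢ = 240×2.05 + 50.9×2.05 = 596.34
T_out = 55489 / 596.34 = 93.049 °C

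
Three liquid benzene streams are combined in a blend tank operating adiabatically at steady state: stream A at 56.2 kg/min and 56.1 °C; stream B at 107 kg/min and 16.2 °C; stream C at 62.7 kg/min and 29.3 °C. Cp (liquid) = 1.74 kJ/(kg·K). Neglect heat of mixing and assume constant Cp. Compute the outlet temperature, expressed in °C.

T_out = 29.8 °C

Adiabatic, steady state ⇒ Σ ṁᵢCp,ᵢ(T_out − Tᵢ) = 0
T_out = Σ ṁᵢCp,ᵢTᵢ / Σ ṁᵢCp,ᵢ
      = 11699 / 393.07 = 29.762 °C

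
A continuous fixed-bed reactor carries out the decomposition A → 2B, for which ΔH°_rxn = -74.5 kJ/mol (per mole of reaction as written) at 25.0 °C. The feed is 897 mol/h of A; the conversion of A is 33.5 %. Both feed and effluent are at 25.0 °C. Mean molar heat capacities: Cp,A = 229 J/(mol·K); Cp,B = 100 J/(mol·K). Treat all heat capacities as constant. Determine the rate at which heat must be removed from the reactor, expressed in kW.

Q_out = 6.22 kW

Extent of reaction ξ = 0.335 × 897 = 300.5 mol/h
Reaction term: ξ·ΔH°_rxn = 300.5 × -74.5 = -22387 kJ/h
Q = ΔH = -22387 kJ/h = -6.2186 kW
Heat removed = 6.2186 kW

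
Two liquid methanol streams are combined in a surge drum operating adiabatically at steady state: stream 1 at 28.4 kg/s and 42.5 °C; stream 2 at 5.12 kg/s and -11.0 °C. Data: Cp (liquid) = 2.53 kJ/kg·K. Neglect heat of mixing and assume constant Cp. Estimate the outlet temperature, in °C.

Energy balance with Q = 0: Σ ṁᵢCp,ᵢ(T_out − Tᵢ) = 0
T_out = Σ ṁᵢCp,ᵢTᵢ / Σ ṁᵢCp,ᵢ
      = 2911.2 / 84.806 = 34.328 °C

T_out = 34.3 °C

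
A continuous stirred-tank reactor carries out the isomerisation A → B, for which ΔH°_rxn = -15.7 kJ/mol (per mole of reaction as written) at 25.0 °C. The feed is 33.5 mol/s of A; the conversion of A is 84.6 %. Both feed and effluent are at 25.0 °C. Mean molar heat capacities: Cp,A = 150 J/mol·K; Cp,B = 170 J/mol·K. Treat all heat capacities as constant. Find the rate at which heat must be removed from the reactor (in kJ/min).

Q_out = 26700 kJ/min

Extent of reaction ξ = 0.846 × 33.5 = 28.341 mol/s
Reaction term: ξ·ΔH°_rxn = 28.341 × -15.7 = -444.95 kJ/s
Q = ΔH = -444.95 kJ/s = -444.95 kW
Heat removed = 26697 kJ/min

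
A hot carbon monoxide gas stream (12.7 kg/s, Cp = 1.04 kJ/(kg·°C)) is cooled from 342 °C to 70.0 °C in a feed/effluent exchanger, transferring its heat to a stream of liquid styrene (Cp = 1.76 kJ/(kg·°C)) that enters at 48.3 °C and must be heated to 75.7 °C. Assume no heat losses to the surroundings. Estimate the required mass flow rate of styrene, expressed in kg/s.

ṁ_c = 74.5 kg/s

Heat released by hot stream: Q = 12.7 × 1.04 × (342 − 70.0) = 3592.6 kJ/s
Energy balance on cold side (adiabatic exchanger): Q = ṁ_c·Cp_c·(T_c,out − T_c,in)
ṁ_c = 3592.6 / [1.76 × (75.7 − 48.3)] = 74.498 kg/s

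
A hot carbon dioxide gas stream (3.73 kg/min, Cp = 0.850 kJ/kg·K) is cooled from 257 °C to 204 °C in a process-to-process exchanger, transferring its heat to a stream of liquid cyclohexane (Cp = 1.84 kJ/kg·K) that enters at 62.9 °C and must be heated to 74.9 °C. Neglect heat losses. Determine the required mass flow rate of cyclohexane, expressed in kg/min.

ṁ_c = 7.61 kg/min

Heat released by hot stream: Q = 3.73 × 0.850 × (257 − 204) = 168.04 kJ/min
Energy balance on cold side (adiabatic exchanger): Q = ṁ_c·Cp_c·(T_c,out − T_c,in)
ṁ_c = 168.04 / [1.84 × (74.9 − 62.9)] = 7.6103 kg/min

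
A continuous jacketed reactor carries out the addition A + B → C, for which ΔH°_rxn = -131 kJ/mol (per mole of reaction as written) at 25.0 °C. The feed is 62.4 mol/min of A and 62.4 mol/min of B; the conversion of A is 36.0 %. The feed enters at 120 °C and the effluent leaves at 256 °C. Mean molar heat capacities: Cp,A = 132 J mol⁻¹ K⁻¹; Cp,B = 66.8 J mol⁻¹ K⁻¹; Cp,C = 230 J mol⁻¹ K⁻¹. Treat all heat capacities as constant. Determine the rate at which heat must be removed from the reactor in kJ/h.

Extent of reaction ξ = 0.360 × 62.4 = 22.464 mol/min
Reaction term: ξ·ΔH°_rxn = 22.464 × -131 = -2942.8 kJ/min
Sensible, feed 120→25 °C: -1178.5 kJ/min
Outlet flows (mol/min): A 39.936, B 39.936, C 22.464
Sensible, products 25→256 °C: 3027.5 kJ/min
Q = ΔH = -1093.8 kJ/min = -18.23 kW
Heat removed = 65627 kJ/h

Q_out = 65600 kJ/h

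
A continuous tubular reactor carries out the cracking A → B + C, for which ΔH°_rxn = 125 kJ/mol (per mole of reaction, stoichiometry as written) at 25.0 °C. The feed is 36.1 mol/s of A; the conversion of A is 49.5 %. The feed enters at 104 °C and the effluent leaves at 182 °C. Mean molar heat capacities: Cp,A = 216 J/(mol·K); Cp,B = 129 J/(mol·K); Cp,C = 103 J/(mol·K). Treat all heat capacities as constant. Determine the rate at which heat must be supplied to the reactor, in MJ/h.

Q_in = 10400 MJ/h

Extent of reaction ξ = 0.495 × 36.1 = 17.87 mol/s
Reaction term: ξ·ΔH°_rxn = 17.87 × 125 = 2233.7 kJ/s
Sensible, feed 104→25 °C: -616.01 kJ/s
Outlet flows (mol/s): A 18.23, B 17.87, C 17.87
Sensible, products 25→182 °C: 1269.1 kJ/s
Q = ΔH = 2886.8 kJ/s = 2886.8 kW
Heat supplied = 10392 MJ/h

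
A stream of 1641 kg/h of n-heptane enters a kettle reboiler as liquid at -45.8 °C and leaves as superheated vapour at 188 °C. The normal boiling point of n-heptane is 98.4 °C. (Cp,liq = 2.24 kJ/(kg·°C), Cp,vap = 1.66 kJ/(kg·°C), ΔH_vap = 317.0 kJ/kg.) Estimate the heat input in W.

liquid -45.8→98.4 °C: 323.01 kJ/kg
vaporisation at 98.4 °C: 317 kJ/kg
vapour 98.4→188 °C: 148.74 kJ/kg
Δh = 323.01 + 317 + 148.74 = 788.74 kJ/kg
Q = ṁ·Δh = 1641 kg/h × 788.74 kJ/kg = 1.2943e+06 kJ/h
|Q| = 359.54 kW = 359540 W

Q = 360000 W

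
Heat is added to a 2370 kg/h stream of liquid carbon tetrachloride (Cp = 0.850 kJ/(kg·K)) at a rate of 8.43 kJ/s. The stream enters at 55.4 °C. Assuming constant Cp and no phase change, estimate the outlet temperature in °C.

Q = 8.43 kJ/s = 30348 kJ/h
ΔT = Q/(ṁ·Cp) = 30348/(2370×0.850) = 15.065 K
T_out = 55.4 + 15.065 = 70.465 °C

T_out = 70.5 °C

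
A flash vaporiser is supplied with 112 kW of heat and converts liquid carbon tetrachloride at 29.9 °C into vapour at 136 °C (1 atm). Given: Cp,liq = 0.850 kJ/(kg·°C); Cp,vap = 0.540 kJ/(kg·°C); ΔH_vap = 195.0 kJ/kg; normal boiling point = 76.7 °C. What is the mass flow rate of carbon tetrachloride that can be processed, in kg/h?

Δh = 0.850×(76.7−29.9) + 195.0 + 0.540×(136−76.7) = 266.8 kJ/kg
Q = 112 kW = 112 kJ/s = 403200 kJ/h
ṁ = Q/Δh = 403200 / 266.8 = 1511.2 kg/h

ṁ = 1510 kg/h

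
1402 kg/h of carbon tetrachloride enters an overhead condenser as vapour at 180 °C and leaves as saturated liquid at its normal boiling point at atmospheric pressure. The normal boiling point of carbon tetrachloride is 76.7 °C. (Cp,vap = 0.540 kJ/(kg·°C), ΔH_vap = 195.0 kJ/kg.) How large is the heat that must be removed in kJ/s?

vapour 180→76.7 °C: -55.782 kJ/kg
condensation at 76.7 °C: -195 kJ/kg
Δh = -55.782 + -195 = -250.78 kJ/kg
Q = ṁ·Δh = 1402 kg/h × -250.78 kJ/kg = -351600 kJ/h
|Q| = 97.666 kW

Q_c = 97.7 kJ/s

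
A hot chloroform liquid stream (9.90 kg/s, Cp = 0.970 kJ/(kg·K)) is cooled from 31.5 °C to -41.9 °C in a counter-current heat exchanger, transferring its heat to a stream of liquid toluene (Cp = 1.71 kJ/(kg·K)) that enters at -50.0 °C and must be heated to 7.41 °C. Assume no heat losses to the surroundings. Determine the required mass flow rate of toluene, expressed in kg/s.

ṁ_c = 7.18 kg/s

Heat released by hot stream: Q = 9.90 × 0.970 × (31.5 − -41.9) = 704.86 kJ/s
Energy balance on cold side (adiabatic exchanger): Q = ṁ_c·Cp_c·(T_c,out − T_c,in)
ṁ_c = 704.86 / [1.71 × (7.41 − -50.0)] = 7.1799 kg/s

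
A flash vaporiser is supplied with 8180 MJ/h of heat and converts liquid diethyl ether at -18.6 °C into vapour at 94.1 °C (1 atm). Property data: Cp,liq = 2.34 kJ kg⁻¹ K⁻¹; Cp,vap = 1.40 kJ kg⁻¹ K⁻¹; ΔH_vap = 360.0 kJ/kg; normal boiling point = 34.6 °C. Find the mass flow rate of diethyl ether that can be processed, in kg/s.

ṁ = 4.00 kg/s

Δh = 2.34×(34.6−-18.6) + 360.0 + 1.40×(94.1−34.6) = 567.79 kJ/kg
Q = 8180 MJ/h = 2272.2 kJ/s = 2272.2 kJ/s
ṁ = Q/Δh = 2272.2 / 567.79 = 4.0019 kg/s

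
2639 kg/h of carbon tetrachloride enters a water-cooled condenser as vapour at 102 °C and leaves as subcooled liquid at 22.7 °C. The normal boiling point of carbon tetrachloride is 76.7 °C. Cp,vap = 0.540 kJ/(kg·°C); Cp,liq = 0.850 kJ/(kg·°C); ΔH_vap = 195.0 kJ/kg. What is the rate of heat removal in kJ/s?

vapour 102→76.7 °C: -13.662 kJ/kg
condensation at 76.7 °C: -195 kJ/kg
liquid 76.7→22.7 °C: -45.9 kJ/kg
Δh = -13.662 + -195 + -45.9 = -254.56 kJ/kg
Q = ṁ·Δh = 2639 kg/h × -254.56 kJ/kg = -671790 kJ/h
|Q| = 186.61 kW

Q_c = 187 kJ/s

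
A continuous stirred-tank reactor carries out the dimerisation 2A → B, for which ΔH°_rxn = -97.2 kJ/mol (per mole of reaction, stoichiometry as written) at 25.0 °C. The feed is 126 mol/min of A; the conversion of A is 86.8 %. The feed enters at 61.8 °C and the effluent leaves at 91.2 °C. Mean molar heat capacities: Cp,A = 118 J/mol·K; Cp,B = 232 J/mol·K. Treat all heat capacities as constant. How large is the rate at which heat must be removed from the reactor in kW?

Q_out = 81.5 kW

Extent of reaction ξ = 0.868 × 126 / 2 = 54.684 mol/min
Reaction term: ξ·ΔH°_rxn = 54.684 × -97.2 = -5315.3 kJ/min
Sensible, feed 61.8→25 °C: -547.14 kJ/min
Outlet flows (mol/min): A 16.632, B 54.684
Sensible, products 25→91.2 °C: 969.78 kJ/min
Q = ΔH = -4892.6 kJ/min = -81.544 kW
Heat removed = 81.544 kW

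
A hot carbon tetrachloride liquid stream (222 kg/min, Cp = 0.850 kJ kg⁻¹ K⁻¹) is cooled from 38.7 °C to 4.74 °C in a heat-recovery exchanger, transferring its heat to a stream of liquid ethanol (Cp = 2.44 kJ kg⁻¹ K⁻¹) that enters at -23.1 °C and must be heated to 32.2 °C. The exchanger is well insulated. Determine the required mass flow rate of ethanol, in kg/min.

ṁ_c = 47.5 kg/min

Heat released by hot stream: Q = 222 × 0.850 × (38.7 − 4.74) = 6408.3 kJ/min
Energy balance on cold side (adiabatic exchanger): Q = ṁ_c·Cp_c·(T_c,out − T_c,in)
ṁ_c = 6408.3 / [2.44 × (32.2 − -23.1)] = 47.492 kg/min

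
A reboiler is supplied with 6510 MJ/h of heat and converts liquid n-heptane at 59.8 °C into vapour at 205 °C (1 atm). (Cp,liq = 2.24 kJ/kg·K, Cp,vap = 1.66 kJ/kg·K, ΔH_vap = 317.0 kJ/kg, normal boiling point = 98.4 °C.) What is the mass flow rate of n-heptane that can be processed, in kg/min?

Δh = 2.24×(98.4−59.8) + 317.0 + 1.66×(205−98.4) = 580.42 kJ/kg
Q = 6510 MJ/h = 1808.3 kJ/s = 108500 kJ/min
ṁ = Q/Δh = 108500 / 580.42 = 186.93 kg/min

ṁ = 187 kg/min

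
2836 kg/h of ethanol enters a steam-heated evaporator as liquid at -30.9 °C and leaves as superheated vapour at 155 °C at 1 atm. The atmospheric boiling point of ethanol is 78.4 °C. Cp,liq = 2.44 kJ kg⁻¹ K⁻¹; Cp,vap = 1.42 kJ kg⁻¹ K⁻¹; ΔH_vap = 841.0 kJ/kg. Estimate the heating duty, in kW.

liquid -30.9→78.4 °C: 266.69 kJ/kg
vaporisation at 78.4 °C: 841 kJ/kg
vapour 78.4→155 °C: 108.77 kJ/kg
Δh = 266.69 + 841 + 108.77 = 1216.5 kJ/kg
Q = ṁ·Δh = 2836 kg/h × 1216.5 kJ/kg = 3.4499e+06 kJ/h
|Q| = 958.3 kW

Q = 958 kW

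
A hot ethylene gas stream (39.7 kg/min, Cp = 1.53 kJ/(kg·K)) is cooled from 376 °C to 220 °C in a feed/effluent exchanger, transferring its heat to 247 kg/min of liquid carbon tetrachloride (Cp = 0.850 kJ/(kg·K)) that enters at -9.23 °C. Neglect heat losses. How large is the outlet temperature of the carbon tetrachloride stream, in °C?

T_c,out = 35.9 °C

Heat released by hot stream: Q = 39.7 × 1.53 × (376 − 220) = 9475.6 kJ/min
Energy balance on cold side (adiabatic exchanger): Q = ṁ_c·Cp_c·(T_c,out − T_c,in)
T_c,out = -9.23 + 9475.6/(247 × 0.850) = 35.903 °C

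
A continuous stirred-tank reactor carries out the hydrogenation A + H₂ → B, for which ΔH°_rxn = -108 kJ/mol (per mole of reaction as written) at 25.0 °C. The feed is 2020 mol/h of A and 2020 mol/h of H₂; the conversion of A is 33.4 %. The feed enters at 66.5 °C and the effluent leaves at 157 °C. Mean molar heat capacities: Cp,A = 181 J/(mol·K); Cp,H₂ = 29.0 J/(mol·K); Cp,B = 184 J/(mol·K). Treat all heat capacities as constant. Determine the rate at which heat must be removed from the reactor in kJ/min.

Q_out = 613 kJ/min

Extent of reaction ξ = 0.334 × 2020 = 674.68 mol/h
Reaction term: ξ·ΔH°_rxn = 674.68 × -108 = -72865 kJ/h
Sensible, feed 66.5→25 °C: -17604 kJ/h
Outlet flows (mol/h): A 1345.3, H₂ 1345.3, B 674.68
Sensible, products 25→157 °C: 53679 kJ/h
Q = ΔH = -36791 kJ/h = -10.22 kW
Heat removed = 613.18 kJ/min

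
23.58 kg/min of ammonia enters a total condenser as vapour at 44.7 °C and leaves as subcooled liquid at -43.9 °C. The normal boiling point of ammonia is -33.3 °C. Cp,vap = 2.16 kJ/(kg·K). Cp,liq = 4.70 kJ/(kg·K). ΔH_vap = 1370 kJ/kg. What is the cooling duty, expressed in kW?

vapour 44.7→-33.3 °C: -168.48 kJ/kg
condensation at -33.3 °C: -1370 kJ/kg
liquid -33.3→-43.9 °C: -49.82 kJ/kg
Δh = -168.48 + -1370 + -49.82 = -1588.3 kJ/kg
Q = ṁ·Δh = 23.58 kg/min × -1588.3 kJ/kg = -37452 kJ/min
|Q| = 624.2 kW

Q_c = 624 kW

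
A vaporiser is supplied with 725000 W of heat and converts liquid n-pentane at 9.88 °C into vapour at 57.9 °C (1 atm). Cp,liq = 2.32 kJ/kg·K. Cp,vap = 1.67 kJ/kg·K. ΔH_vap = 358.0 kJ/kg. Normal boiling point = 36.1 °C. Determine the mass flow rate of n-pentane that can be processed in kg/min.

Δh = 2.32×(36.1−9.88) + 358.0 + 1.67×(57.9−36.1) = 455.24 kJ/kg
Q = 725000 W = 725 kJ/s = 43500 kJ/min
ṁ = Q/Δh = 43500 / 455.24 = 95.555 kg/min

ṁ = 95.6 kg/min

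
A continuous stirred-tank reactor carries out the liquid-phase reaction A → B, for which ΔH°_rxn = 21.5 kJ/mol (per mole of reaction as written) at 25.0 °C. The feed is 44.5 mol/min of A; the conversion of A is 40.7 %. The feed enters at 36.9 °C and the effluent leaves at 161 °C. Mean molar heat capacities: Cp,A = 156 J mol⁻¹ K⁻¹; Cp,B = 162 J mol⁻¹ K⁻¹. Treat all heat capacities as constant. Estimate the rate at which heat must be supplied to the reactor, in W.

Extent of reaction ξ = 0.407 × 44.5 = 18.111 mol/min
Reaction term: ξ·ΔH°_rxn = 18.111 × 21.5 = 389.4 kJ/min
Sensible, feed 36.9→25 °C: -82.61 kJ/min
Outlet flows (mol/min): A 26.389, B 18.111
Sensible, products 25→161 °C: 958.89 kJ/min
Q = ΔH = 1265.7 kJ/min = 21.095 kW
Heat supplied = 21095 W

Q_in = 21100 W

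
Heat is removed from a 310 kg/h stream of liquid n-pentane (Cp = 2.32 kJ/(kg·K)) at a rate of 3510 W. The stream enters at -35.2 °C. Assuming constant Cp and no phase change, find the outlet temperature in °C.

Q = 3510 W = 12636 kJ/h
ΔT = Q/(ṁ·Cp) = 12636/(310×2.32) = 17.57 K
T_out = -35.2 − 17.57 = -52.77 °C

T_out = -52.8 °C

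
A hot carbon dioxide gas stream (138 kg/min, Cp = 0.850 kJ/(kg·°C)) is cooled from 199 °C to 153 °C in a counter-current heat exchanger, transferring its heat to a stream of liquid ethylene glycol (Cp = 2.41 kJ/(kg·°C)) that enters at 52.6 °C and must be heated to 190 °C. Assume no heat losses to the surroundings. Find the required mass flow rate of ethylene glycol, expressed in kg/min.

ṁ_c = 16.3 kg/min

Heat released by hot stream: Q = 138 × 0.850 × (199 − 153) = 5395.8 kJ/min
Energy balance on cold side (adiabatic exchanger): Q = ṁ_c·Cp_c·(T_c,out − T_c,in)
ṁ_c = 5395.8 / [2.41 × (190 − 52.6)] = 16.295 kg/min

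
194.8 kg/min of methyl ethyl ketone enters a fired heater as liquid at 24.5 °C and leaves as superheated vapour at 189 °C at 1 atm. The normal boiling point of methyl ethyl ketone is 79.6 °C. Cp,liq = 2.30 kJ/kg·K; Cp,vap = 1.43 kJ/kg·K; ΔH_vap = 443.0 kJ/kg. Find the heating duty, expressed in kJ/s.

Q = 2360 kJ/s

liquid 24.5→79.6 °C: 126.73 kJ/kg
vaporisation at 79.6 °C: 443 kJ/kg
vapour 79.6→189 °C: 156.44 kJ/kg
Δh = 126.73 + 443 + 156.44 = 726.17 kJ/kg
Q = ṁ·Δh = 194.8 kg/min × 726.17 kJ/kg = 141460 kJ/min
|Q| = 2357.6 kW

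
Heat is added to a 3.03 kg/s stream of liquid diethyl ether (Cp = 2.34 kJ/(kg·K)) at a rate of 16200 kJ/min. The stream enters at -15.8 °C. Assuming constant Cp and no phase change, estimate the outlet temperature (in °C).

T_out = 22.3 °C

Q = 16200 kJ/min = 270 kJ/s
ΔT = Q/(ṁ·Cp) = 270/(3.03×2.34) = 38.081 K
T_out = -15.8 + 38.081 = 22.281 °C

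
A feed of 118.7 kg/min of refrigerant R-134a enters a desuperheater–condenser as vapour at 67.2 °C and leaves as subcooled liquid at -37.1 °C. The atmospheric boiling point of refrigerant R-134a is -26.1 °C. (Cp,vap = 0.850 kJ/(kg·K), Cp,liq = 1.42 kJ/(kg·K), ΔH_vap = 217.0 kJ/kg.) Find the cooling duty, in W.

Q_c = 617000 W

vapour 67.2→-26.1 °C: -79.305 kJ/kg
condensation at -26.1 °C: -217 kJ/kg
liquid -26.1→-37.1 °C: -15.62 kJ/kg
Δh = -79.305 + -217 + -15.62 = -311.93 kJ/kg
Q = ṁ·Δh = 118.7 kg/min × -311.93 kJ/kg = -37025 kJ/min
|Q| = 617.09 kW = 617090 W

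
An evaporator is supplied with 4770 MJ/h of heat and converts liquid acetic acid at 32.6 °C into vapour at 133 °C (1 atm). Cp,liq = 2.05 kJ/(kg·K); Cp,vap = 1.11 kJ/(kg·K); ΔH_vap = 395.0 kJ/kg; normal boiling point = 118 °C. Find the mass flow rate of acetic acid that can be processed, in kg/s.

Δh = 2.05×(118−32.6) + 395.0 + 1.11×(133−118) = 586.72 kJ/kg
Q = 4770 MJ/h = 1325 kJ/s = 1325 kJ/s
ṁ = Q/Δh = 1325 / 586.72 = 2.2583 kg/s

ṁ = 2.26 kg/s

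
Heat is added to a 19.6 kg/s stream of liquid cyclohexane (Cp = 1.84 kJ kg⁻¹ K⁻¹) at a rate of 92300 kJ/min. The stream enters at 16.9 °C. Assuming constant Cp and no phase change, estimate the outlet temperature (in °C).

T_out = 59.6 °C

Q = 92300 kJ/min = 1538.3 kJ/s
ΔT = Q/(ṁ·Cp) = 1538.3/(19.6×1.84) = 42.656 K
T_out = 16.9 + 42.656 = 59.556 °C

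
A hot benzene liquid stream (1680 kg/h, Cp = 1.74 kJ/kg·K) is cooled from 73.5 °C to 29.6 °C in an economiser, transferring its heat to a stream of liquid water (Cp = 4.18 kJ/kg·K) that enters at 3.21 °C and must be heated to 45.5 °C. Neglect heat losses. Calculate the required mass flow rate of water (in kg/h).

Heat released by hot stream: Q = 1680 × 1.74 × (73.5 − 29.6) = 128330 kJ/h
Energy balance on cold side (adiabatic exchanger): Q = ṁ_c·Cp_c·(T_c,out − T_c,in)
ṁ_c = 128330 / [4.18 × (45.5 − 3.21)] = 725.95 kg/h

ṁ_c = 726 kg/h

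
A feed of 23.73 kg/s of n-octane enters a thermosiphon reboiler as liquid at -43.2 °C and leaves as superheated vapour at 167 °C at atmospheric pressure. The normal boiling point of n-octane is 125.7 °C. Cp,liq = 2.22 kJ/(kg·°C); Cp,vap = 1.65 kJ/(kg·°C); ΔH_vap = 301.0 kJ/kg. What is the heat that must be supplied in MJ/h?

liquid -43.2→125.7 °C: 374.96 kJ/kg
vaporisation at 125.7 °C: 301 kJ/kg
vapour 125.7→167 °C: 68.145 kJ/kg
Δh = 374.96 + 301 + 68.145 = 744.1 kJ/kg
Q = ṁ·Δh = 23.73 kg/s × 744.1 kJ/kg = 17658 kJ/s
|Q| = 17658 kW = 63567 MJ/h

Q = 63600 MJ/h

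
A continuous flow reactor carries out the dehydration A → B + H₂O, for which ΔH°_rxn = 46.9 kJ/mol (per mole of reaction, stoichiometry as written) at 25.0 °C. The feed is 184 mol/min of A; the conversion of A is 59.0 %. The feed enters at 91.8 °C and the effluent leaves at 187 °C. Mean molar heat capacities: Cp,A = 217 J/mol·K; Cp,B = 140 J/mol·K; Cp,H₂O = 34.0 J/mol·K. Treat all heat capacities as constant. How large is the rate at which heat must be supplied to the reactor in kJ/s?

Q_in = 136 kJ/s

Extent of reaction ξ = 0.590 × 184 = 108.56 mol/min
Reaction term: ξ·ΔH°_rxn = 108.56 × 46.9 = 5091.5 kJ/min
Sensible, feed 91.8→25 °C: -2667.2 kJ/min
Outlet flows (mol/min): A 75.44, B 108.56, H₂O 108.56
Sensible, products 25→187 °C: 5712.1 kJ/min
Q = ΔH = 8136.4 kJ/min = 135.61 kW
Heat supplied = 135.61 kJ/s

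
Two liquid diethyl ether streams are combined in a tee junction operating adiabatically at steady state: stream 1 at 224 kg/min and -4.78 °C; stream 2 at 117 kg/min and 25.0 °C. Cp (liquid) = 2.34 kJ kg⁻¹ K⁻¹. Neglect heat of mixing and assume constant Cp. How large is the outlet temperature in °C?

T_out = 5.44 °C

Energy balance with Q = 0: Σ ṁᵢCp,ᵢ(T_out − Tᵢ) = 0
Σ ṁᵢCp,ᵢTᵢ = 224×2.34×-4.78 + 117×2.34×25.0 = 4339
Σ ṁᵢCp,ᵢ = 224×2.34 + 117×2.34 = 797.94
T_out = 4339 / 797.94 = 5.4378 °C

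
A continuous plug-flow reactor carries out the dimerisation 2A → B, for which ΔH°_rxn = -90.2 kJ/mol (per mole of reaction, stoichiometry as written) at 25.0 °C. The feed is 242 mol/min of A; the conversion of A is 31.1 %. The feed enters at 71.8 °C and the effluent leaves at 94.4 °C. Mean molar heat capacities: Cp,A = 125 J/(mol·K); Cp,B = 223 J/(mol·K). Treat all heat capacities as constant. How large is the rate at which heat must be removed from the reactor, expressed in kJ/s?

Extent of reaction ξ = 0.311 × 242 / 2 = 37.631 mol/min
Reaction term: ξ·ΔH°_rxn = 37.631 × -90.2 = -3394.3 kJ/min
Sensible, feed 71.8→25 °C: -1415.7 kJ/min
Outlet flows (mol/min): A 166.74, B 37.631
Sensible, products 25→94.4 °C: 2028.8 kJ/min
Q = ΔH = -2781.2 kJ/min = -46.353 kW
Heat removed = 46.353 kJ/s

Q_out = 46.4 kJ/s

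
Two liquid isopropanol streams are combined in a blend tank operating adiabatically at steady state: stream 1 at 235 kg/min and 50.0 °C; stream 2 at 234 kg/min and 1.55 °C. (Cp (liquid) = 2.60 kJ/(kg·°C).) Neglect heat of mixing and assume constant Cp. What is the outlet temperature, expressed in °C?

T_out = 25.8 °C

No heat crosses the boundary, so H_out = H_in.
Σ ṁᵢCp,ᵢTᵢ = 235×2.60×50.0 + 234×2.60×1.55 = 31493
Σ ṁᵢCp,ᵢ = 235×2.60 + 234×2.60 = 1219.4
T_out = 31493 / 1219.4 = 25.827 °C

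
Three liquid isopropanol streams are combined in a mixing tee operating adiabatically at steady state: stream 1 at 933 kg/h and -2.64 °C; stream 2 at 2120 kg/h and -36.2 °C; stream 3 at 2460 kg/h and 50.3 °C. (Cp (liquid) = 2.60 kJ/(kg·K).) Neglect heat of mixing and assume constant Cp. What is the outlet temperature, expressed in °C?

Adiabatic, steady state ⇒ Σ ṁᵢCp,ᵢ(T_out − Tᵢ) = 0
Σ ṁᵢCp,ᵢTᵢ = 933×2.60×-2.64 + 2120×2.60×-36.2 + 2460×2.60×50.3 = 115780
Σ ṁᵢCp,ᵢ = 933×2.60 + 2120×2.60 + 2460×2.60 = 14334
T_out = 115780 / 14334 = 8.0774 °C

T_out = 8.08 °C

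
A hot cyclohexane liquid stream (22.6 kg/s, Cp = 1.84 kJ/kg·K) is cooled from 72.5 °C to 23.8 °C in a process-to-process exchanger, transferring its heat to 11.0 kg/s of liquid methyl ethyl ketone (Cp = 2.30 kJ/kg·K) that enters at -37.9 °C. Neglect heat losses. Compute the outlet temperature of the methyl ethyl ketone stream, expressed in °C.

T_c,out = 42.1 °C

Heat released by hot stream: Q = 22.6 × 1.84 × (72.5 − 23.8) = 2025.1 kJ/s
Energy balance on cold side (adiabatic exchanger): Q = ṁ_c·Cp_c·(T_c,out − T_c,in)
T_c,out = -37.9 + 2025.1/(11.0 × 2.30) = 42.145 °C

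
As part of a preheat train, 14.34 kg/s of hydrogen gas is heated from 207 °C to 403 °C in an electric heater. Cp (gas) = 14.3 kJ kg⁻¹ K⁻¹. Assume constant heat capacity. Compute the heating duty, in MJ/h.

Q = ṁ·Cp·ΔT = 14.34 × 14.3 × (403 − 207) = 40192 kJ/s
Heating duty = 144690 MJ/h

Q = 145000 MJ/h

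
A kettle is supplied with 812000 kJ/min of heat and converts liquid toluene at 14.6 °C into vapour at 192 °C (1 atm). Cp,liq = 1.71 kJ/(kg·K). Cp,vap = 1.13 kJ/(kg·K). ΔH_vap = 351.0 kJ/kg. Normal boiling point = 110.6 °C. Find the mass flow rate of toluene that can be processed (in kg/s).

ṁ = 22.3 kg/s

Δh = 1.71×(110.6−14.6) + 351.0 + 1.13×(192−110.6) = 607.14 kJ/kg
Q = 812000 kJ/min = 13533 kJ/s = 13533 kJ/s
ṁ = Q/Δh = 13533 / 607.14 = 22.29 kg/s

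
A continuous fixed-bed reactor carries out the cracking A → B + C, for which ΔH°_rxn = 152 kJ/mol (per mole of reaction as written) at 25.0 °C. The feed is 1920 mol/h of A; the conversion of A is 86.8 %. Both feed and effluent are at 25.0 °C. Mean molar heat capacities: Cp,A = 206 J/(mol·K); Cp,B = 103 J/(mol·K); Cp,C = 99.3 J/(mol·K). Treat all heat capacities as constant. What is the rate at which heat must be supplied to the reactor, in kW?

Q_in = 70.4 kW

Extent of reaction ξ = 0.868 × 1920 = 1666.6 mol/h
Reaction term: ξ·ΔH°_rxn = 1666.6 × 152 = 253320 kJ/h
Q = ΔH = 253320 kJ/h = 70.366 kW
Heat supplied = 70.366 kW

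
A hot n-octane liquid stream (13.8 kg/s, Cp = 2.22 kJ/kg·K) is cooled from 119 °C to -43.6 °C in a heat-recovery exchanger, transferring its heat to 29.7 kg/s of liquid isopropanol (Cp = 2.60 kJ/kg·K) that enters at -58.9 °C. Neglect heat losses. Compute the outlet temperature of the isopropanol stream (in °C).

T_c,out = 5.61 °C

Heat released by hot stream: Q = 13.8 × 2.22 × (119 − -43.6) = 4981.4 kJ/s
Energy balance on cold side (adiabatic exchanger): Q = ṁ_c·Cp_c·(T_c,out − T_c,in)
T_c,out = -58.9 + 4981.4/(29.7 × 2.60) = 5.6094 °C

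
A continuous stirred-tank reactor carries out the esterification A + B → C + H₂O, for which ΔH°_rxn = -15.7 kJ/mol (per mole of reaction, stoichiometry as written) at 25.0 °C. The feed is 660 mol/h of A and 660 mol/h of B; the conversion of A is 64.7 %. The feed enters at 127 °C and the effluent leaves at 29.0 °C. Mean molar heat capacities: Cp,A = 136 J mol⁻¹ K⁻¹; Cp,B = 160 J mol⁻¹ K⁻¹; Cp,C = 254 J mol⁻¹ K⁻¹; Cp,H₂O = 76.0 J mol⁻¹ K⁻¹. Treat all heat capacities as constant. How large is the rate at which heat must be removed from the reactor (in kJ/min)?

Q_out = 430 kJ/min

Extent of reaction ξ = 0.647 × 660 = 427.02 mol/h
Reaction term: ξ·ΔH°_rxn = 427.02 × -15.7 = -6704.2 kJ/h
Sensible, feed 127→25 °C: -19927 kJ/h
Outlet flows (mol/h): A 232.98, B 232.98, C 427.02, H₂O 427.02
Sensible, products 25→29.0 °C: 839.51 kJ/h
Q = ΔH = -25791 kJ/h = -7.1643 kW
Heat removed = 429.86 kJ/min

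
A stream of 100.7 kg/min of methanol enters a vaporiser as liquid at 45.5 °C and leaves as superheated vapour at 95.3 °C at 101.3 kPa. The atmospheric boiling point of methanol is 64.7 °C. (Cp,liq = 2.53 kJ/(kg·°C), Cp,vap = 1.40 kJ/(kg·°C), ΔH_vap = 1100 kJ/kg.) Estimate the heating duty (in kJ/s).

liquid 45.5→64.7 °C: 48.576 kJ/kg
vaporisation at 64.7 °C: 1100 kJ/kg
vapour 64.7→95.3 °C: 42.84 kJ/kg
Δh = 48.576 + 1100 + 42.84 = 1191.4 kJ/kg
Q = ṁ·Δh = 100.7 kg/min × 1191.4 kJ/kg = 119980 kJ/min
|Q| = 1999.6 kW

Q = 2000 kJ/s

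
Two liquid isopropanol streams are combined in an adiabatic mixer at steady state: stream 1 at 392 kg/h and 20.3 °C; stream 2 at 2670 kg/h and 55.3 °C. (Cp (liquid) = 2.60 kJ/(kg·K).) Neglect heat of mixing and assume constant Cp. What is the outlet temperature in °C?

T_out = 50.8 °C

No heat crosses the boundary, so H_out = H_in.
Σ ṁᵢCp,ᵢTᵢ = 392×2.60×20.3 + 2670×2.60×55.3 = 404580
Σ ṁᵢCp,ᵢ = 392×2.60 + 2670×2.60 = 7961.2
T_out = 404580 / 7961.2 = 50.819 °C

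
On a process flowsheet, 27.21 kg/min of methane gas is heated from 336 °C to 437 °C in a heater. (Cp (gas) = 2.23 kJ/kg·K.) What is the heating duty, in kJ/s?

Q = ṁ·Cp·ΔT = 27.21 × 2.23 × (437 − 336) = 6128.5 kJ/min
Converting: 6128.5 / 60 s = 102.14 kW

Q = 102 kJ/s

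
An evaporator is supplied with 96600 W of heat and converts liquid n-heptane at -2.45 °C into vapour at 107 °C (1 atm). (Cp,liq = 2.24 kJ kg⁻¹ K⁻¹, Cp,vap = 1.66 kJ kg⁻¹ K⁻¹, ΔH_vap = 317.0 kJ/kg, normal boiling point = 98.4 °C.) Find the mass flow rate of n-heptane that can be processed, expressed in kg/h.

Δh = 2.24×(98.4−-2.45) + 317.0 + 1.66×(107−98.4) = 557.18 kJ/kg
Q = 96600 W = 96.6 kJ/s = 347760 kJ/h
ṁ = Q/Δh = 347760 / 557.18 = 624.14 kg/h

ṁ = 624 kg/h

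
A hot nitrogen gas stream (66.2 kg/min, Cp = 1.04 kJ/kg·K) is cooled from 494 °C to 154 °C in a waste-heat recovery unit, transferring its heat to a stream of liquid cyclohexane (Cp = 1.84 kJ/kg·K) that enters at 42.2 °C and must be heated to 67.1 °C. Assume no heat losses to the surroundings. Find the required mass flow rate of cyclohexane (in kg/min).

Heat released by hot stream: Q = 66.2 × 1.04 × (494 − 154) = 23408 kJ/min
Energy balance on cold side (adiabatic exchanger): Q = ṁ_c·Cp_c·(T_c,out − T_c,in)
ṁ_c = 23408 / [1.84 × (67.1 − 42.2)] = 510.92 kg/min

ṁ_c = 511 kg/min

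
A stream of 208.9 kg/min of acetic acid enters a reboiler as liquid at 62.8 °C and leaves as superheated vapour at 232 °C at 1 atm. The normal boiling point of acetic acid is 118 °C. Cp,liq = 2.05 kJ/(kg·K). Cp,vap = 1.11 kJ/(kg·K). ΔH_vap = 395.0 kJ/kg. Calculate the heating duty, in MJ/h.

Q = 7960 MJ/h

liquid 62.8→118 °C: 113.16 kJ/kg
vaporisation at 118 °C: 395 kJ/kg
vapour 118→232 °C: 126.54 kJ/kg
Δh = 113.16 + 395 + 126.54 = 634.7 kJ/kg
Q = ṁ·Δh = 208.9 kg/min × 634.7 kJ/kg = 132590 kJ/min
|Q| = 2209.8 kW = 7955.3 MJ/h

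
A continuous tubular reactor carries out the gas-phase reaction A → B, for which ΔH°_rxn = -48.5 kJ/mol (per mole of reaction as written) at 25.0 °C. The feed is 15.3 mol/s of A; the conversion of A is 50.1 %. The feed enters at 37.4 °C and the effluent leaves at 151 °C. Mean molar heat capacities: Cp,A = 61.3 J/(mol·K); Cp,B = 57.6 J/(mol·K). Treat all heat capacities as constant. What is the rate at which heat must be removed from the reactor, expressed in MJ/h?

Q_out = 968 MJ/h

Extent of reaction ξ = 0.501 × 15.3 = 7.6653 mol/s
Reaction term: ξ·ΔH°_rxn = 7.6653 × -48.5 = -371.77 kJ/s
Sensible, feed 37.4→25 °C: -11.63 kJ/s
Outlet flows (mol/s): A 7.6347, B 7.6653
Sensible, products 25→151 °C: 114.6 kJ/s
Q = ΔH = -268.8 kJ/s = -268.8 kW
Heat removed = 967.67 MJ/h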